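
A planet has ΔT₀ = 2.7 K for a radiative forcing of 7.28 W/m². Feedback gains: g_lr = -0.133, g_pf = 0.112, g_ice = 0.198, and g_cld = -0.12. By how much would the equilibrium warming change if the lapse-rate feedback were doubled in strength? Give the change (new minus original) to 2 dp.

Original: g = 0.057, ΔT = 2.7/(1−0.057) = 2.8632 K.
With doubled lapse-rate: g' = -0.076, ΔT' = 2.7/(1+0.076) = 2.5093 K.
Change = 2.5093 − 2.8632 = -0.35 K.

-0.35 K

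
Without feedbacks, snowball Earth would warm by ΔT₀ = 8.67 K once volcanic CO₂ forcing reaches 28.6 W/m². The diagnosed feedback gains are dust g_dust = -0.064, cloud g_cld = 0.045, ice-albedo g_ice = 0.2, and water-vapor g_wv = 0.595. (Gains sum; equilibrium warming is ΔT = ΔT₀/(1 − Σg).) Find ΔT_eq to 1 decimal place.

Total gain g = -0.064 + 0.045 + 0.2 + 0.595 = 0.776.
Amplification A = 1/(1 − 0.776) = 4.464.
ΔT = 8.67 × 4.464 = 38.7 K.

38.7 K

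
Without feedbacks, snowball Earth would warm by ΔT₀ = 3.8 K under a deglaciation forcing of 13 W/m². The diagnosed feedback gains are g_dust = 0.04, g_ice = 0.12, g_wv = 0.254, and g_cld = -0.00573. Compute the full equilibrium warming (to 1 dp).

6.4 K

Total gain g = 0.04 + 0.12 + 0.254 − 0.00573 = 0.40827.
Amplification A = 1/(1 − 0.40827) = 1.69.
ΔT = 3.8 × 1.69 = 6.4 K.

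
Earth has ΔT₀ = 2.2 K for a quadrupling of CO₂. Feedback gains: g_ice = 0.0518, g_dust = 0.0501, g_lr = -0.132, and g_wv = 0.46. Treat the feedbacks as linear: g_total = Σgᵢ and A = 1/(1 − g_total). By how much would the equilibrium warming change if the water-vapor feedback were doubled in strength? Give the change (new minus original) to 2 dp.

Original: g = 0.4299, ΔT = 2.2/(1−0.4299) = 3.8590 K.
With doubled water-vapor: g' = 0.8899, ΔT' = 2.2/(1−0.8899) = 19.9818 K.
Change = 19.9818 − 3.8590 = 16.12 K.

16.12 K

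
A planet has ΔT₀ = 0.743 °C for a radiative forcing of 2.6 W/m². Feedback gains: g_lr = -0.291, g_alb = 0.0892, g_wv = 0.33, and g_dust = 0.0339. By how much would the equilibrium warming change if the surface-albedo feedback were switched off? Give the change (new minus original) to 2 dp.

-0.09 °C

Original: g = 0.1621, ΔT = 0.743/(1−0.1621) = 0.8867 °C.
Without surface-albedo: g' = 0.0729, ΔT' = 0.743/(1−0.0729) = 0.8014 °C.
Change = 0.8014 − 0.8867 = -0.09 °C.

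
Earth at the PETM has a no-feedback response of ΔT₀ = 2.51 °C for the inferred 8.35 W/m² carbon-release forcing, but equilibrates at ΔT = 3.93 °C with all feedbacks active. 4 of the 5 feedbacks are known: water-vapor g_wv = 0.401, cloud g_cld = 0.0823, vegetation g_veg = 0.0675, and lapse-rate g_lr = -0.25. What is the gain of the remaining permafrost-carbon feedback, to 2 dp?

0.06

Amplification A = ΔT/ΔT₀ = 3.93/2.51 = 1.566.
Total gain g = 1 − 1/A = 1 − 1/1.566 = 0.3614.
Known gains sum to 0.401 + 0.0823 + 0.0675 − 0.25 = 0.3008.
g_pf = 0.3614 − 0.3008 = 0.06.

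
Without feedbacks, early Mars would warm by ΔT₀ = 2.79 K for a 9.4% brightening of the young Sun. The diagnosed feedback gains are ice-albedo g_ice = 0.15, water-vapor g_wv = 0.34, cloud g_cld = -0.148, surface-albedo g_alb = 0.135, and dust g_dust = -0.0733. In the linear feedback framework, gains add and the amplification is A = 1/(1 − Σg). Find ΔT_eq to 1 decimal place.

Total gain g = 0.15 + 0.34 − 0.148 + 0.135 − 0.0733 = 0.4037.
Amplification A = 1/(1 − 0.4037) = 1.677.
ΔT = 2.79 × 1.677 = 4.7 K.

4.7 K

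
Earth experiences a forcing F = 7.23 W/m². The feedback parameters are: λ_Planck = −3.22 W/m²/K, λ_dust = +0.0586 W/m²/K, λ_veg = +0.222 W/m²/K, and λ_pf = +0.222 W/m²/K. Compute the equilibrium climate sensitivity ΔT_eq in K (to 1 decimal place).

2.7 K

Net feedback parameter λ = (−3.22) + (+0.0586) + (+0.222) + (+0.222) = -2.7174 W/m²/K.
ΔT = −F/λ = −7.23/(-2.7174) = 2.7 K.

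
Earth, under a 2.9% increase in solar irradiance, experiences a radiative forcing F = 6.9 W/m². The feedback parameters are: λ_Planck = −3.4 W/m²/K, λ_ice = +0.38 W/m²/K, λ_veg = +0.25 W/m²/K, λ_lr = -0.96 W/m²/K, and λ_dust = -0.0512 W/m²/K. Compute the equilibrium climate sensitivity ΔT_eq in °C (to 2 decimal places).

1.82 °C

Net feedback parameter λ = (−3.4) + (+0.38) + (+0.25) + (-0.96) + (-0.0512) = -3.7812 W/m²/K.
ΔT = −F/λ = −6.9/(-3.7812) = 1.82 °C.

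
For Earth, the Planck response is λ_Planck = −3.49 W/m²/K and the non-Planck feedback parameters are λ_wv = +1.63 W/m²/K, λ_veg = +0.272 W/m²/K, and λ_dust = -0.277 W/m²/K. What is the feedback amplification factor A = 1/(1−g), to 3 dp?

Convert to gains: g_wv = 1.63/3.49 = 0.467; g_veg = 0.272/3.49 = 0.07794; g_dust = -0.277/3.49 = -0.07937.
Total gain g = 0.46557.
A = 1/(1 − 0.46557) = 1.871.

1.871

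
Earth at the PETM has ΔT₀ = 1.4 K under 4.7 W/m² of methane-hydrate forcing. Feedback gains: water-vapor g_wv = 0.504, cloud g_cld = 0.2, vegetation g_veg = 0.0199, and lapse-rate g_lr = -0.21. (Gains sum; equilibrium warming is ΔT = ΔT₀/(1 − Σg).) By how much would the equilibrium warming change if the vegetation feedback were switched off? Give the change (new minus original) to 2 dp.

Original: g = 0.5139, ΔT = 1.4/(1−0.5139) = 2.8801 K.
Without vegetation: g' = 0.494, ΔT' = 1.4/(1−0.494) = 2.7668 K.
Change = 2.7668 − 2.8801 = -0.11 K.

-0.11 K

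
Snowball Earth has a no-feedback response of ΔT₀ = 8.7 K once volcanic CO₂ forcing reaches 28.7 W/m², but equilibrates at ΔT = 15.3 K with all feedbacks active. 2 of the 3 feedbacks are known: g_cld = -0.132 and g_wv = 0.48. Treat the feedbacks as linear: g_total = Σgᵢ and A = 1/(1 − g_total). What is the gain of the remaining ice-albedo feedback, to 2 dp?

Amplification A = ΔT/ΔT₀ = 15.3/8.7 = 1.759.
Total gain g = 1 − 1/A = 1 − 1/1.759 = 0.4315.
Known gains sum to -0.132 + 0.48 = 0.348.
g_ice = 0.4315 − 0.348 = 0.08.

0.08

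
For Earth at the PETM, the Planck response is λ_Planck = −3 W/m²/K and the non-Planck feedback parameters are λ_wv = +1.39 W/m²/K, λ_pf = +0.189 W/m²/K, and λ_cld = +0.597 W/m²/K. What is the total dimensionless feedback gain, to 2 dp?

0.73

Convert to gains: g_wv = 1.39/3 = 0.4633; g_pf = 0.189/3 = 0.063; g_cld = 0.597/3 = 0.199.
Total gain g = 0.7253.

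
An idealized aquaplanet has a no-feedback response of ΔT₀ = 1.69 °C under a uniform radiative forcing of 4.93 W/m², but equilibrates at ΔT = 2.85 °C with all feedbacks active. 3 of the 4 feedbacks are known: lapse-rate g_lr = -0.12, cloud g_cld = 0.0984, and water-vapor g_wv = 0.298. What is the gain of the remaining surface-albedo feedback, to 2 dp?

0.13

Amplification A = ΔT/ΔT₀ = 2.85/1.69 = 1.686.
Total gain g = 1 − 1/A = 1 − 1/1.686 = 0.4069.
Known gains sum to -0.12 + 0.0984 + 0.298 = 0.2764.
g_alb = 0.4069 − 0.2764 = 0.13.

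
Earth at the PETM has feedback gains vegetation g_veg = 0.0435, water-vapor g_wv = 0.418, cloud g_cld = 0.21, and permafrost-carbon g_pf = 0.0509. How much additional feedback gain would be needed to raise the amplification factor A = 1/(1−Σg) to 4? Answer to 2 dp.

0.03

Current total gain = 0.7224.
Target gain for A = 4: g* = 1 − 1/4 = 0.75.
Additional gain needed = 0.75 − 0.7224 = 0.03.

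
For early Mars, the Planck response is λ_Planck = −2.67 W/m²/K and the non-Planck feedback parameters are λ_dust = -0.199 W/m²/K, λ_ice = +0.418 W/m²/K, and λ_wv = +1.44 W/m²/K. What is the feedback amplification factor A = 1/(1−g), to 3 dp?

Convert to gains: g_dust = -0.199/2.67 = -0.07453; g_ice = 0.418/2.67 = 0.1566; g_wv = 1.44/2.67 = 0.5393.
Total gain g = 0.62137.
A = 1/(1 − 0.62137) = 2.641.

2.641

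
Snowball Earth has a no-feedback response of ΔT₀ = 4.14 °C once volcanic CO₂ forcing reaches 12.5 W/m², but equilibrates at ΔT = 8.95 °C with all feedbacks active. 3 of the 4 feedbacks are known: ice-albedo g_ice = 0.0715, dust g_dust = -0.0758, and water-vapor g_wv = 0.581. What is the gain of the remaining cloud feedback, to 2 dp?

-0.04

Amplification A = ΔT/ΔT₀ = 8.95/4.14 = 2.162.
Total gain g = 1 − 1/A = 1 − 1/2.162 = 0.5375.
Known gains sum to 0.0715 − 0.0758 + 0.581 = 0.5767.
g_cld = 0.5375 − 0.5767 = -0.04.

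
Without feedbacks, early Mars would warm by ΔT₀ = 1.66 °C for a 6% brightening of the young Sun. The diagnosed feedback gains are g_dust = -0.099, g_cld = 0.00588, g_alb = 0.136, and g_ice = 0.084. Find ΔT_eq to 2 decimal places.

Total gain g = -0.099 + 0.00588 + 0.136 + 0.084 = 0.12688.
Amplification A = 1/(1 − 0.12688) = 1.145.
ΔT = 1.66 × 1.145 = 1.90 °C.

1.90 °C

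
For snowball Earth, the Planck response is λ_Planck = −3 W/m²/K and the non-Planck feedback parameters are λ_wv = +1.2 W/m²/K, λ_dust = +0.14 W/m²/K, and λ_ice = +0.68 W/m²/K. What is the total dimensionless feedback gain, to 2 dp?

Convert to gains: g_wv = 1.2/3 = 0.4; g_dust = 0.14/3 = 0.04667; g_ice = 0.68/3 = 0.2267.
Total gain g = 0.67337.

0.67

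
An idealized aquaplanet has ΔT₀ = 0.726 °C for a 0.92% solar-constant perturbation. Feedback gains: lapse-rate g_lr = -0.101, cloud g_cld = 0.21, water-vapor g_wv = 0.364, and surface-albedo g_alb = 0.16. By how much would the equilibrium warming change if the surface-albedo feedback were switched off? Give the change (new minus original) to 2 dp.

Original: g = 0.633, ΔT = 0.726/(1−0.633) = 1.9782 °C.
Without surface-albedo: g' = 0.473, ΔT' = 0.726/(1−0.473) = 1.3776 °C.
Change = 1.3776 − 1.9782 = -0.60 °C.

-0.60 °C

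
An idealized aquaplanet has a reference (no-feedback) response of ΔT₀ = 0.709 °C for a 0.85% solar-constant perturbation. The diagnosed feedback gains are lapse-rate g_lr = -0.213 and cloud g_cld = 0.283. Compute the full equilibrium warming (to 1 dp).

Total gain g = -0.213 + 0.283 = 0.07.
Amplification A = 1/(1 − 0.07) = 1.075.
ΔT = 0.709 × 1.075 = 0.8 °C.

0.8 °C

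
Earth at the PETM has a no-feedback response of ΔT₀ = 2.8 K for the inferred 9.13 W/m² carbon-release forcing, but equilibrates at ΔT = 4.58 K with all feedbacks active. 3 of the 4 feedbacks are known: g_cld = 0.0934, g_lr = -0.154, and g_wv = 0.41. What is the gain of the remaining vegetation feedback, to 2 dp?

0.04

Amplification A = ΔT/ΔT₀ = 4.58/2.8 = 1.636.
Total gain g = 1 − 1/A = 1 − 1/1.636 = 0.3888.
Known gains sum to 0.0934 − 0.154 + 0.41 = 0.3494.
g_veg = 0.3888 − 0.3494 = 0.04.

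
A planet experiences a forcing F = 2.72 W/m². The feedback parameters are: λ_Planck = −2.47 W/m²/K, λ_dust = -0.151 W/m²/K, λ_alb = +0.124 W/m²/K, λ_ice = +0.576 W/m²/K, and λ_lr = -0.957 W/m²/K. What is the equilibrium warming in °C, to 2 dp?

0.95 °C

Net feedback parameter λ = (−2.47) + (-0.151) + (+0.124) + (+0.576) + (-0.957) = -2.878 W/m²/K.
ΔT = −F/λ = −2.72/(-2.878) = 0.95 °C.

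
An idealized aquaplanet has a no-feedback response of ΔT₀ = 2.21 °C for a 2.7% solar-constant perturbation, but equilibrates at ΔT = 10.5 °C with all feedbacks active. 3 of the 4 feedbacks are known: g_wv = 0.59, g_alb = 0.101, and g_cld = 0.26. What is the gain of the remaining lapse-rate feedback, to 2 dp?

-0.16

Amplification A = ΔT/ΔT₀ = 10.5/2.21 = 4.751.
Total gain g = 1 − 1/A = 1 − 1/4.751 = 0.7895.
Known gains sum to 0.59 + 0.101 + 0.26 = 0.951.
g_lr = 0.7895 − 0.951 = -0.16.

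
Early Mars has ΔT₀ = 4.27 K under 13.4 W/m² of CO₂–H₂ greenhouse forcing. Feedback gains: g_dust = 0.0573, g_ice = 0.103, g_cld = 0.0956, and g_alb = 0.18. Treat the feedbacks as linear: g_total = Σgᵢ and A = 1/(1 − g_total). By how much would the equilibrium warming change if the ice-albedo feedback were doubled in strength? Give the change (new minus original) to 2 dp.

Original: g = 0.4359, ΔT = 4.27/(1−0.4359) = 7.5696 K.
With doubled ice-albedo: g' = 0.5389, ΔT' = 4.27/(1−0.5389) = 9.2605 K.
Change = 9.2605 − 7.5696 = 1.69 K.

1.69 K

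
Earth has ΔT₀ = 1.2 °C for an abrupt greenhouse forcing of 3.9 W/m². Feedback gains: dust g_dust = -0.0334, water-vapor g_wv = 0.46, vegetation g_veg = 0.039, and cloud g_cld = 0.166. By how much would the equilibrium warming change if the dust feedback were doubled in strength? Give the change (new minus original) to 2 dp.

Original: g = 0.6316, ΔT = 1.2/(1−0.6316) = 3.2573 °C.
With doubled dust: g' = 0.5982, ΔT' = 1.2/(1−0.5982) = 2.9866 °C.
Change = 2.9866 − 3.2573 = -0.27 °C.

-0.27 °C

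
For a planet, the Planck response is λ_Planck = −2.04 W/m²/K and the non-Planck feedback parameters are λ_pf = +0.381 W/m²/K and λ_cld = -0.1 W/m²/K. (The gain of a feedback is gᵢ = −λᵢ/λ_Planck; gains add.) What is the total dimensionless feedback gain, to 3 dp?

0.138

Convert to gains: g_pf = 0.381/2.04 = 0.1868; g_cld = -0.1/2.04 = -0.04902.
Total gain g = 0.13778.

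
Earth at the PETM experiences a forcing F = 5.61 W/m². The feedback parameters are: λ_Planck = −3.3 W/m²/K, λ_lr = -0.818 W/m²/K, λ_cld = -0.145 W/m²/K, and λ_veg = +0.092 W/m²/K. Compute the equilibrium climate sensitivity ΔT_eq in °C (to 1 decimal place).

Net feedback parameter λ = (−3.3) + (-0.818) + (-0.145) + (+0.092) = -4.171 W/m²/K.
ΔT = −F/λ = −5.61/(-4.171) = 1.3 °C.

1.3 °C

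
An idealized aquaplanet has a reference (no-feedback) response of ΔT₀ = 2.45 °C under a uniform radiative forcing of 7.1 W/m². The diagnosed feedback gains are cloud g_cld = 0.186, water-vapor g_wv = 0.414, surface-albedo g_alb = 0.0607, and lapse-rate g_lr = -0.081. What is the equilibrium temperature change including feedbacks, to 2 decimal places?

5.83 °C

Total gain g = 0.186 + 0.414 + 0.0607 − 0.081 = 0.5797.
Amplification A = 1/(1 − 0.5797) = 2.379.
ΔT = 2.45 × 2.379 = 5.83 °C.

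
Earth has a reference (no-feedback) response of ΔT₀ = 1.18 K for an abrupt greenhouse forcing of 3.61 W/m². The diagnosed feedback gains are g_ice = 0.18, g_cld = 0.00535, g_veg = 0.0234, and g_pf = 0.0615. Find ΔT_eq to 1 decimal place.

Total gain g = 0.18 + 0.00535 + 0.0234 + 0.0615 = 0.27025.
Amplification A = 1/(1 − 0.27025) = 1.37.
ΔT = 1.18 × 1.37 = 1.6 K.

1.6 K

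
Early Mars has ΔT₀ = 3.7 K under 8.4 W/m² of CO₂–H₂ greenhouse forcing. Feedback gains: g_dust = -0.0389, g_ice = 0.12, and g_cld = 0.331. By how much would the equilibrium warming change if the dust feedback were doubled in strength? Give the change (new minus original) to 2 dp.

Original: g = 0.4121, ΔT = 3.7/(1−0.4121) = 6.2936 K.
With doubled dust: g' = 0.3732, ΔT' = 3.7/(1−0.3732) = 5.9030 K.
Change = 5.9030 − 6.2936 = -0.39 K.

-0.39 K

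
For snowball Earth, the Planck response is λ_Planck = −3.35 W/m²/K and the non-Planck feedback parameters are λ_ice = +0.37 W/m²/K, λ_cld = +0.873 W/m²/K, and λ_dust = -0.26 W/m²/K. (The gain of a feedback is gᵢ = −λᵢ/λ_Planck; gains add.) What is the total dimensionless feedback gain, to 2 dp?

0.29

Convert to gains: g_ice = 0.37/3.35 = 0.1104; g_cld = 0.873/3.35 = 0.2606; g_dust = -0.26/3.35 = -0.07761.
Total gain g = 0.29339.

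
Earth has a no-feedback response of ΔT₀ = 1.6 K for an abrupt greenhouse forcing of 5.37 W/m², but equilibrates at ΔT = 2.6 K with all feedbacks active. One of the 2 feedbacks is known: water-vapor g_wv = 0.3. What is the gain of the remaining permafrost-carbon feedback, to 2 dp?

Amplification A = ΔT/ΔT₀ = 2.6/1.6 = 1.625.
Total gain g = 1 − 1/A = 1 − 1/1.625 = 0.3846.
The known gain is 0.3.
g_pf = 0.3846 − 0.3 = 0.08.

0.08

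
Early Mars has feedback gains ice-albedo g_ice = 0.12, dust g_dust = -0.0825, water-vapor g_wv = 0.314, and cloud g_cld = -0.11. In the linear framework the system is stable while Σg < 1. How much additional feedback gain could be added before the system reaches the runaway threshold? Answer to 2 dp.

0.76

Current total gain = 0.12 − 0.0825 + 0.314 − 0.11 = 0.2415.
Margin to runaway = 1 − 0.2415 = 0.76.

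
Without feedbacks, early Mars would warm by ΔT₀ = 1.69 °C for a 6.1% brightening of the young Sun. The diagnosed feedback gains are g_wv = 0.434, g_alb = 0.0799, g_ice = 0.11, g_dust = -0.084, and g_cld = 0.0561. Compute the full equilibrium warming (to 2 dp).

4.18 °C

Total gain g = 0.434 + 0.0799 + 0.11 − 0.084 + 0.0561 = 0.596.
Amplification A = 1/(1 − 0.596) = 2.475.
ΔT = 1.69 × 2.475 = 4.18 °C.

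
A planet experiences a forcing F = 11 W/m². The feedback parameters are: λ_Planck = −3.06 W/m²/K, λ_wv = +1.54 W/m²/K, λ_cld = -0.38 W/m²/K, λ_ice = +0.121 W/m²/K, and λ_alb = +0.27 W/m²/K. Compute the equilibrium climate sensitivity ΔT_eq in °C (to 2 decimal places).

Net feedback parameter λ = (−3.06) + (+1.54) + (-0.38) + (+0.121) + (+0.27) = -1.509 W/m²/K.
ΔT = −F/λ = −11/(-1.509) = 7.29 °C.

7.29 °C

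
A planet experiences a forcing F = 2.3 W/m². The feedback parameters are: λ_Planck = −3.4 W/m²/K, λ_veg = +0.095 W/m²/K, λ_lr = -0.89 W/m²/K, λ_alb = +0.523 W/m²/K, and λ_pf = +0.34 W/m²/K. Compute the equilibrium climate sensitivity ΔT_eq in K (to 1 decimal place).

Net feedback parameter λ = (−3.4) + (+0.095) + (-0.89) + (+0.523) + (+0.34) = -3.332 W/m²/K.
ΔT = −F/λ = −2.3/(-3.332) = 0.7 K.

0.7 K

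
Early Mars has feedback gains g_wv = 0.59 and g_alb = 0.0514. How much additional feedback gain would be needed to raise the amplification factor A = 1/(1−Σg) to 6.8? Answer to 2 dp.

Current total gain = 0.6414.
Target gain for A = 6.8: g* = 1 − 1/6.8 = 0.8529.
Additional gain needed = 0.8529 − 0.6414 = 0.21.

0.21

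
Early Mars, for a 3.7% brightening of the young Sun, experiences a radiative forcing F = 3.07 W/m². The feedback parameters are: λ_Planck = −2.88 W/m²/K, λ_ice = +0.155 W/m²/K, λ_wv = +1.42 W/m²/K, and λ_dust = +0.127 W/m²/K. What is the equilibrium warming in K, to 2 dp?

2.61 K

Net feedback parameter λ = (−2.88) + (+0.155) + (+1.42) + (+0.127) = -1.178 W/m²/K.
ΔT = −F/λ = −3.07/(-1.178) = 2.61 K.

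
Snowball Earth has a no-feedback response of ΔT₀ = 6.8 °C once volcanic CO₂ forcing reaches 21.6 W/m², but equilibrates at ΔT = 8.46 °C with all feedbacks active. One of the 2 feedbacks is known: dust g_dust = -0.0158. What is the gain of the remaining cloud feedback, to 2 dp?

0.21

Amplification A = ΔT/ΔT₀ = 8.46/6.8 = 1.244.
Total gain g = 1 − 1/A = 1 − 1/1.244 = 0.1961.
The known gain is -0.0158.
g_cld = 0.1961 + 0.0158 = 0.21.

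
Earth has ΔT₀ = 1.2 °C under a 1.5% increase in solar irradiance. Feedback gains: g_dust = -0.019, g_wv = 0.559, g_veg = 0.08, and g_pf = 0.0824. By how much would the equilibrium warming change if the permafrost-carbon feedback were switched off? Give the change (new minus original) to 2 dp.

-0.87 °C

Original: g = 0.7024, ΔT = 1.2/(1−0.7024) = 4.0323 °C.
Without permafrost-carbon: g' = 0.62, ΔT' = 1.2/(1−0.62) = 3.1579 °C.
Change = 3.1579 − 4.0323 = -0.87 °C.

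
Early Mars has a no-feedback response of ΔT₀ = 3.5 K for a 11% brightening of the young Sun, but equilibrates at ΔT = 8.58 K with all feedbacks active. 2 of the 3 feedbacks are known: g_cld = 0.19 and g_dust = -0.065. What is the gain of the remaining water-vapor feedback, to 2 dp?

Amplification A = ΔT/ΔT₀ = 8.58/3.5 = 2.451.
Total gain g = 1 − 1/A = 1 − 1/2.451 = 0.592.
Known gains sum to 0.19 − 0.065 = 0.125.
g_wv = 0.592 − 0.125 = 0.47.

0.47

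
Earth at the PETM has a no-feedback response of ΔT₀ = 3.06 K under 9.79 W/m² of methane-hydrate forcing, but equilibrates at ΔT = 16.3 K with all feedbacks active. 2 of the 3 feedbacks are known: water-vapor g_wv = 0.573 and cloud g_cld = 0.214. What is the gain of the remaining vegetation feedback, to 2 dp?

Amplification A = ΔT/ΔT₀ = 16.3/3.06 = 5.327.
Total gain g = 1 − 1/A = 1 − 1/5.327 = 0.8123.
Known gains sum to 0.573 + 0.214 = 0.787.
g_veg = 0.8123 − 0.787 = 0.03.

0.03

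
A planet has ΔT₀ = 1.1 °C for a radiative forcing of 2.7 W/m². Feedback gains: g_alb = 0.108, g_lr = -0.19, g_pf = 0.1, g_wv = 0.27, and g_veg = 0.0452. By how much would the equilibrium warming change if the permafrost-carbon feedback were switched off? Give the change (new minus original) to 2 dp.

Original: g = 0.3332, ΔT = 1.1/(1−0.3332) = 1.6497 °C.
Without permafrost-carbon: g' = 0.2332, ΔT' = 1.1/(1−0.2332) = 1.4345 °C.
Change = 1.4345 − 1.6497 = -0.22 °C.

-0.22 °C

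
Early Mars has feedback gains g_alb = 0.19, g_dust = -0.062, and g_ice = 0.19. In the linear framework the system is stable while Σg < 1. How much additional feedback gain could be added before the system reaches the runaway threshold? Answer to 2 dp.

0.68

Current total gain = 0.19 − 0.062 + 0.19 = 0.318.
Margin to runaway = 1 − 0.318 = 0.68.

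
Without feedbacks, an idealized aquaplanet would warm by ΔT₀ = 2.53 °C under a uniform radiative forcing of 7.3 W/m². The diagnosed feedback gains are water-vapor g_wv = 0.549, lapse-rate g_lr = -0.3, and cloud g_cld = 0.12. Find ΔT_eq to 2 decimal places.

Total gain g = 0.549 − 0.3 + 0.12 = 0.369.
Amplification A = 1/(1 − 0.369) = 1.585.
ΔT = 2.53 × 1.585 = 4.01 °C.

4.01 °C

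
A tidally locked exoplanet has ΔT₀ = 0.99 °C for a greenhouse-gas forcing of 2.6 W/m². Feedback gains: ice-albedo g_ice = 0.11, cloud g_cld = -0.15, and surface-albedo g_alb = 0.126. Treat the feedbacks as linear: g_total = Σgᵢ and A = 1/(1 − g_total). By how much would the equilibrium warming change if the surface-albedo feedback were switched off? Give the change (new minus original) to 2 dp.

-0.13 °C

Original: g = 0.086, ΔT = 0.99/(1−0.086) = 1.0832 °C.
Without surface-albedo: g' = -0.04, ΔT' = 0.99/(1+0.04) = 0.9519 °C.
Change = 0.9519 − 1.0832 = -0.13 °C.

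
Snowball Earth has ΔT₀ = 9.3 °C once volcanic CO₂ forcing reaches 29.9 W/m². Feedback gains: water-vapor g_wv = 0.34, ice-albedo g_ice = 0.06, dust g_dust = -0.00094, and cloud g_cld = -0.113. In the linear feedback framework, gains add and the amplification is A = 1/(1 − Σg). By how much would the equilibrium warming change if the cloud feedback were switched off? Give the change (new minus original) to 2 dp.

2.45 °C

Original: g = 0.28606, ΔT = 9.3/(1−0.28606) = 13.0263 °C.
Without cloud: g' = 0.39906, ΔT' = 9.3/(1−0.39906) = 15.4758 °C.
Change = 15.4758 − 13.0263 = 2.45 °C.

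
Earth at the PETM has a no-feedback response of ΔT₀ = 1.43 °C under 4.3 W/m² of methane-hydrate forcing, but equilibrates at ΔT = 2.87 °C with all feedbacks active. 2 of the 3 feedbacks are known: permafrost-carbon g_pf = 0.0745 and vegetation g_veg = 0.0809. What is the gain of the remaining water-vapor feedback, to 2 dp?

Amplification A = ΔT/ΔT₀ = 2.87/1.43 = 2.007.
Total gain g = 1 − 1/A = 1 − 1/2.007 = 0.5017.
Known gains sum to 0.0745 + 0.0809 = 0.1554.
g_wv = 0.5017 − 0.1554 = 0.35.

0.35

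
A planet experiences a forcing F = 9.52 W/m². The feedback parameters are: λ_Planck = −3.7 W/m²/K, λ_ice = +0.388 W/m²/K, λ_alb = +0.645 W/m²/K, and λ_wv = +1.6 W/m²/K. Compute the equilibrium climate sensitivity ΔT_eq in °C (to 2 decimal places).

8.92 °C

Net feedback parameter λ = (−3.7) + (+0.388) + (+0.645) + (+1.6) = -1.067 W/m²/K.
ΔT = −F/λ = −9.52/(-1.067) = 8.92 °C.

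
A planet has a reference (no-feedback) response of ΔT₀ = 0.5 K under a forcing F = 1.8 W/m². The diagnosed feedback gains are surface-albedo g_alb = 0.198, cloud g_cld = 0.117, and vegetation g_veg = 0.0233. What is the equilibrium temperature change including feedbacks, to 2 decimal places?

0.76 K

Total gain g = 0.198 + 0.117 + 0.0233 = 0.3383.
Amplification A = 1/(1 − 0.3383) = 1.511.
ΔT = 0.5 × 1.511 = 0.76 K.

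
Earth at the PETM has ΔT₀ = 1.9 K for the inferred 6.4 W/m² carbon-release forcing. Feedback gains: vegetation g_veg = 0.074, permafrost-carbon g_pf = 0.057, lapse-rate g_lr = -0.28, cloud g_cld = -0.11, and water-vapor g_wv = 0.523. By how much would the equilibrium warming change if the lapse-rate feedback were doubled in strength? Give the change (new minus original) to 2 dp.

Original: g = 0.264, ΔT = 1.9/(1−0.264) = 2.5815 K.
With doubled lapse-rate: g' = -0.016, ΔT' = 1.9/(1+0.016) = 1.8701 K.
Change = 1.8701 − 2.5815 = -0.71 K.

-0.71 K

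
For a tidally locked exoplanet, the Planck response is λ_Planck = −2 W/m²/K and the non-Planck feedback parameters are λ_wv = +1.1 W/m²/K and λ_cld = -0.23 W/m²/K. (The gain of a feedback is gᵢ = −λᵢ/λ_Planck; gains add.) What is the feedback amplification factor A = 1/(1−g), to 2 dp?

1.77

Convert to gains: g_wv = 1.1/2 = 0.55; g_cld = -0.23/2 = -0.115.
Total gain g = 0.435.
A = 1/(1 − 0.435) = 1.77.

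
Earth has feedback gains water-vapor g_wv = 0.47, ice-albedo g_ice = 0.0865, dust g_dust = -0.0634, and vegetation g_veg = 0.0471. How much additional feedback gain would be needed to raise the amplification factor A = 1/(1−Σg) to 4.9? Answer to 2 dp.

0.26

Current total gain = 0.5402.
Target gain for A = 4.9: g* = 1 − 1/4.9 = 0.7959.
Additional gain needed = 0.7959 − 0.5402 = 0.26.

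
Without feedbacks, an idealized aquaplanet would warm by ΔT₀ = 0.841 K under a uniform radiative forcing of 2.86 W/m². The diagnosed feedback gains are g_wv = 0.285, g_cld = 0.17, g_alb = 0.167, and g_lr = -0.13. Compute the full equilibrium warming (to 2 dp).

Total gain g = 0.285 + 0.17 + 0.167 − 0.13 = 0.492.
Amplification A = 1/(1 − 0.492) = 1.969.
ΔT = 0.841 × 1.969 = 1.66 K.

1.66 K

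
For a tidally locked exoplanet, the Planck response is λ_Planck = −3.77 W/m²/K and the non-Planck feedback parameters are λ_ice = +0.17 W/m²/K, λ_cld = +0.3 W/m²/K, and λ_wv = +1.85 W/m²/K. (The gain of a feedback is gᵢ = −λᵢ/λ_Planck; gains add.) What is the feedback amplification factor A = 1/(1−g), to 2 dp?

Convert to gains: g_ice = 0.17/3.77 = 0.04509; g_cld = 0.3/3.77 = 0.07958; g_wv = 1.85/3.77 = 0.4907.
Total gain g = 0.61537.
A = 1/(1 − 0.61537) = 2.60.

2.60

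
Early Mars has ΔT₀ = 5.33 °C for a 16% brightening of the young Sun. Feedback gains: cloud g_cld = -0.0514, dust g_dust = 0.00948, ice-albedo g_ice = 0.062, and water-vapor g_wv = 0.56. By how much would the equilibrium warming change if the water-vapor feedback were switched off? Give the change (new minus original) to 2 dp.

-7.25 °C

Original: g = 0.58008, ΔT = 5.33/(1−0.58008) = 12.6929 °C.
Without water-vapor: g' = 0.02008, ΔT' = 5.33/(1−0.02008) = 5.4392 °C.
Change = 5.4392 − 12.6929 = -7.25 °C.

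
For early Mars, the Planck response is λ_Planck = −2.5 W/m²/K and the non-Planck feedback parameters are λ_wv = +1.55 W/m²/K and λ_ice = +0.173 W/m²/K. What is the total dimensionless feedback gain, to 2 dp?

Convert to gains: g_wv = 1.55/2.5 = 0.62; g_ice = 0.173/2.5 = 0.0692.
Total gain g = 0.6892.

0.69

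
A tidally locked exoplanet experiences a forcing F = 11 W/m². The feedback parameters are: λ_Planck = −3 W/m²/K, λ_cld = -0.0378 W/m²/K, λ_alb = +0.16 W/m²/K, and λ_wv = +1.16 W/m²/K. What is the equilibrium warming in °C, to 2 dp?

Net feedback parameter λ = (−3) + (-0.0378) + (+0.16) + (+1.16) = -1.7178 W/m²/K.
ΔT = −F/λ = −11/(-1.7178) = 6.40 °C.

6.40 °C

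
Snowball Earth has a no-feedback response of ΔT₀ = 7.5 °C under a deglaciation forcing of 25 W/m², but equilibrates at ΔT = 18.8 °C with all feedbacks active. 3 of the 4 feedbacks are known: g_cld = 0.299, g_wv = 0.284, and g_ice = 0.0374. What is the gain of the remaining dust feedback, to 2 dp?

-0.02

Amplification A = ΔT/ΔT₀ = 18.8/7.5 = 2.507.
Total gain g = 1 − 1/A = 1 − 1/2.507 = 0.6011.
Known gains sum to 0.299 + 0.284 + 0.0374 = 0.6204.
g_dust = 0.6011 − 0.6204 = -0.02.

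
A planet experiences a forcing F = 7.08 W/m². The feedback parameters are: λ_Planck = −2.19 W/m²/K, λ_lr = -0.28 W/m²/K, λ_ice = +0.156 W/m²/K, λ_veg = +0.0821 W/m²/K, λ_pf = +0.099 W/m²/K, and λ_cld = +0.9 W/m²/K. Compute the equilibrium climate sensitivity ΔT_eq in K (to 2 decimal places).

5.74 K

Net feedback parameter λ = (−2.19) + (-0.28) + (+0.156) + (+0.0821) + (+0.099) + (+0.9) = -1.2329 W/m²/K.
ΔT = −F/λ = −7.08/(-1.2329) = 5.74 K.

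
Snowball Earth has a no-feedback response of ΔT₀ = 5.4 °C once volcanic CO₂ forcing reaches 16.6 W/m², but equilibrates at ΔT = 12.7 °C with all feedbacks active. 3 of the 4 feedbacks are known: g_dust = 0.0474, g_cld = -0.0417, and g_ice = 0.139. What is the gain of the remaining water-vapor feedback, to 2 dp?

Amplification A = ΔT/ΔT₀ = 12.7/5.4 = 2.352.
Total gain g = 1 − 1/A = 1 − 1/2.352 = 0.5748.
Known gains sum to 0.0474 − 0.0417 + 0.139 = 0.1447.
g_wv = 0.5748 − 0.1447 = 0.43.

0.43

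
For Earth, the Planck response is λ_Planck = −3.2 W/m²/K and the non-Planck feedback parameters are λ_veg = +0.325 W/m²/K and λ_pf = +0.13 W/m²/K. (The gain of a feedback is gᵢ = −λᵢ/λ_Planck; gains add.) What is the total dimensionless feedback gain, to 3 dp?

0.142

Convert to gains: g_veg = 0.325/3.2 = 0.1016; g_pf = 0.13/3.2 = 0.04063.
Total gain g = 0.14223.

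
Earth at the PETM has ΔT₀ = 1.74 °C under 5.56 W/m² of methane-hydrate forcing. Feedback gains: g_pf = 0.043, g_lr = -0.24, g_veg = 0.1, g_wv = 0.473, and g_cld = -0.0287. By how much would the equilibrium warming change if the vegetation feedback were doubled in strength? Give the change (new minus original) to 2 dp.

Original: g = 0.3473, ΔT = 1.74/(1−0.3473) = 2.6658 °C.
With doubled vegetation: g' = 0.4473, ΔT' = 1.74/(1−0.4473) = 3.1482 °C.
Change = 3.1482 − 2.6658 = 0.48 °C.

0.48 °C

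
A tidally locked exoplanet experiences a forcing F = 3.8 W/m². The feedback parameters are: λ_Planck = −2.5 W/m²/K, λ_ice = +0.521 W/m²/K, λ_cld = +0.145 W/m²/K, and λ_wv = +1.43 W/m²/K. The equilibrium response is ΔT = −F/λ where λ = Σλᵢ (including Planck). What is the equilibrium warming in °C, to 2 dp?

9.41 °C

Net feedback parameter λ = (−2.5) + (+0.521) + (+0.145) + (+1.43) = -0.404 W/m²/K.
ΔT = −F/λ = −3.8/(-0.404) = 9.41 °C.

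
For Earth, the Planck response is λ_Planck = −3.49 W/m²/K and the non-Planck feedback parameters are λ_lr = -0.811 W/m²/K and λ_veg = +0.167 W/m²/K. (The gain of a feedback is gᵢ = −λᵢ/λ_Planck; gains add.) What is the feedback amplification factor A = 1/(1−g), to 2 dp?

0.84

Convert to gains: g_lr = -0.811/3.49 = -0.2324; g_veg = 0.167/3.49 = 0.04785.
Total gain g = -0.18455.
A = 1/(1 + 0.18455) = 0.84.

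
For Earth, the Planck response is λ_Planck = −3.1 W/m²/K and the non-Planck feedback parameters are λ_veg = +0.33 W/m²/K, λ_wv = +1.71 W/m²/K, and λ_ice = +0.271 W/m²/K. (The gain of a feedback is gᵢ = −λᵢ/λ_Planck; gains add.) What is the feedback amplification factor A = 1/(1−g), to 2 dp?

Convert to gains: g_veg = 0.33/3.1 = 0.1065; g_wv = 1.71/3.1 = 0.5516; g_ice = 0.271/3.1 = 0.08742.
Total gain g = 0.74552.
A = 1/(1 − 0.74552) = 3.93.

3.93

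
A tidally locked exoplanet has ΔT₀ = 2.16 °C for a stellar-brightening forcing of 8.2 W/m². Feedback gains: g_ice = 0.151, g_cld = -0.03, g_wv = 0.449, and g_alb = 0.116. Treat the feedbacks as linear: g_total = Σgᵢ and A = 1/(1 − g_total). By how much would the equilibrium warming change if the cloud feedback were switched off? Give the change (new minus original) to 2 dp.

0.73 °C

Original: g = 0.686, ΔT = 2.16/(1−0.686) = 6.8790 °C.
Without cloud: g' = 0.716, ΔT' = 2.16/(1−0.716) = 7.6056 °C.
Change = 7.6056 − 6.8790 = 0.73 °C.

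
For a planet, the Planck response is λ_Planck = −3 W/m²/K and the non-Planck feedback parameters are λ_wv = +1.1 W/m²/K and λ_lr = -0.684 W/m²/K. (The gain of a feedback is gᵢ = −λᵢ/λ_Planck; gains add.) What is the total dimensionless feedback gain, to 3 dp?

0.139

Convert to gains: g_wv = 1.1/3 = 0.3667; g_lr = -0.684/3 = -0.228.
Total gain g = 0.1387.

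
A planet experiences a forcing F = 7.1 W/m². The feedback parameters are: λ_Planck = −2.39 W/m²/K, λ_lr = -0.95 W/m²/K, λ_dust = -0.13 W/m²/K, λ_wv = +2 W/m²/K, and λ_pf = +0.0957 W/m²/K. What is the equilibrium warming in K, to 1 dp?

Net feedback parameter λ = (−2.39) + (-0.95) + (-0.13) + (+2) + (+0.0957) = -1.3743 W/m²/K.
ΔT = −F/λ = −7.1/(-1.3743) = 5.2 K.

5.2 K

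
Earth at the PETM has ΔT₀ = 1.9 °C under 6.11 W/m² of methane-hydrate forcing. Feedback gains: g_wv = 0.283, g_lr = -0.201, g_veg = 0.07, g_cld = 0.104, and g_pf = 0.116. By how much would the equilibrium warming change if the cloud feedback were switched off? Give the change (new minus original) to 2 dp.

-0.43 °C

Original: g = 0.372, ΔT = 1.9/(1−0.372) = 3.0255 °C.
Without cloud: g' = 0.268, ΔT' = 1.9/(1−0.268) = 2.5956 °C.
Change = 2.5956 − 3.0255 = -0.43 °C.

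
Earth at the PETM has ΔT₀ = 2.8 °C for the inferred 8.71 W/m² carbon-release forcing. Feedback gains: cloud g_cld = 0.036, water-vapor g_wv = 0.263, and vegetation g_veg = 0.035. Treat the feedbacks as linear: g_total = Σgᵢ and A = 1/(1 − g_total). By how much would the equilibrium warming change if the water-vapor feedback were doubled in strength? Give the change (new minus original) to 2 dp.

2.74 °C

Original: g = 0.334, ΔT = 2.8/(1−0.334) = 4.2042 °C.
With doubled water-vapor: g' = 0.597, ΔT' = 2.8/(1−0.597) = 6.9479 °C.
Change = 6.9479 − 4.2042 = 2.74 °C.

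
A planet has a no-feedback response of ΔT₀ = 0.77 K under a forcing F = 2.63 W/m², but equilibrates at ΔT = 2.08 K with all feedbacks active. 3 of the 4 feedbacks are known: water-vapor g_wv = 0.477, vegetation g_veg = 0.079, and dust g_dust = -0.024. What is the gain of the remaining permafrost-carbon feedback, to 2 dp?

0.10

Amplification A = ΔT/ΔT₀ = 2.08/0.77 = 2.701.
Total gain g = 1 − 1/A = 1 − 1/2.701 = 0.6298.
Known gains sum to 0.477 + 0.079 − 0.024 = 0.532.
g_pf = 0.6298 − 0.532 = 0.10.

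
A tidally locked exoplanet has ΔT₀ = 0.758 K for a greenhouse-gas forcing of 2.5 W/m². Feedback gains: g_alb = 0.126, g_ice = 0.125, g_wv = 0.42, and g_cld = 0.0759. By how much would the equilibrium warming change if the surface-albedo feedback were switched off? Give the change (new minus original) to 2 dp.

-1.00 K

Original: g = 0.7469, ΔT = 0.758/(1−0.7469) = 2.9949 K.
Without surface-albedo: g' = 0.6209, ΔT' = 0.758/(1−0.6209) = 1.9995 K.
Change = 1.9995 − 2.9949 = -1.00 K.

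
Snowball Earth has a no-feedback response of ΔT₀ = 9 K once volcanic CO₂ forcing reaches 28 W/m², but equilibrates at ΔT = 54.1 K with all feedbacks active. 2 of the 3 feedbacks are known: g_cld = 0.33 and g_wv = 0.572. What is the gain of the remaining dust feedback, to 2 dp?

-0.07

Amplification A = ΔT/ΔT₀ = 54.1/9 = 6.011.
Total gain g = 1 − 1/A = 1 − 1/6.011 = 0.8336.
Known gains sum to 0.33 + 0.572 = 0.902.
g_dust = 0.8336 − 0.902 = -0.07.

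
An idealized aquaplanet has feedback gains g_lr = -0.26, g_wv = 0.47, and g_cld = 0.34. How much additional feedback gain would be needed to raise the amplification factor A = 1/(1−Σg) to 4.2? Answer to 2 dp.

Current total gain = 0.55.
Target gain for A = 4.2: g* = 1 − 1/4.2 = 0.7619.
Additional gain needed = 0.7619 − 0.55 = 0.21.

0.21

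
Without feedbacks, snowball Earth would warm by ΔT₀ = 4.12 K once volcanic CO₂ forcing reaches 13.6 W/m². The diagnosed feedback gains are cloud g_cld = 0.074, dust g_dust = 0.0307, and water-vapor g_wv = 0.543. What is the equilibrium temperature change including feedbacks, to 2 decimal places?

11.69 K

Total gain g = 0.074 + 0.0307 + 0.543 = 0.6477.
Amplification A = 1/(1 − 0.6477) = 2.838.
ΔT = 4.12 × 2.838 = 11.69 K.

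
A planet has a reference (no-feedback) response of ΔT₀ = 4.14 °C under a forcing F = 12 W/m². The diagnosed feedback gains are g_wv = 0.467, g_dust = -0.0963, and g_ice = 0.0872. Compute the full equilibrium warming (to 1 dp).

Total gain g = 0.467 − 0.0963 + 0.0872 = 0.4579.
Amplification A = 1/(1 − 0.4579) = 1.845.
ΔT = 4.14 × 1.845 = 7.6 °C.

7.6 °C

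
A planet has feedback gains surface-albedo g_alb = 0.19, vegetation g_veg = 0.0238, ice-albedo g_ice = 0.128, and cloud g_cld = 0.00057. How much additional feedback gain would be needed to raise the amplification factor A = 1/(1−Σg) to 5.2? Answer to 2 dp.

0.47

Current total gain = 0.34237.
Target gain for A = 5.2: g* = 1 − 1/5.2 = 0.8077.
Additional gain needed = 0.8077 − 0.34237 = 0.47.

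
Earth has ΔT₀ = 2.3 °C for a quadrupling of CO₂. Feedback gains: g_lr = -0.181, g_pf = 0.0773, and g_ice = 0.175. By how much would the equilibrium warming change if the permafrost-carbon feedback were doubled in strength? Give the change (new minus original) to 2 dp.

0.22 °C

Original: g = 0.0713, ΔT = 2.3/(1−0.0713) = 2.4766 °C.
With doubled permafrost-carbon: g' = 0.1486, ΔT' = 2.3/(1−0.1486) = 2.7014 °C.
Change = 2.7014 − 2.4766 = 0.22 °C.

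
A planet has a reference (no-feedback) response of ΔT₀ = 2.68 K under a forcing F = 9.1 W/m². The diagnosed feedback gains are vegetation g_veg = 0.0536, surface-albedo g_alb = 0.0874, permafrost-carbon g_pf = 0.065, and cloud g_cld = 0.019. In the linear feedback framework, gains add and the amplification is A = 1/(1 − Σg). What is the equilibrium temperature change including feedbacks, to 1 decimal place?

Total gain g = 0.0536 + 0.0874 + 0.065 + 0.019 = 0.225.
Amplification A = 1/(1 − 0.225) = 1.29.
ΔT = 2.68 × 1.29 = 3.5 K.

3.5 K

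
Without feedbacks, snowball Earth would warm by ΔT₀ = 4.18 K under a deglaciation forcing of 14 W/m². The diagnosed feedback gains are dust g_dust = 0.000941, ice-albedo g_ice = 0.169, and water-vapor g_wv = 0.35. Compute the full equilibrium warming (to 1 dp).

8.7 K

Total gain g = 0.000941 + 0.169 + 0.35 = 0.519941.
Amplification A = 1/(1 − 0.519941) = 2.083.
ΔT = 4.18 × 2.083 = 8.7 K.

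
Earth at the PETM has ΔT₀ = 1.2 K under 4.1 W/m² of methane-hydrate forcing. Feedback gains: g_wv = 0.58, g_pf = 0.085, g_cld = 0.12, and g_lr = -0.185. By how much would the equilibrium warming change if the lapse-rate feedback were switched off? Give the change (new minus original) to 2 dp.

2.58 K

Original: g = 0.6, ΔT = 1.2/(1−0.6) = 3.0000 K.
Without lapse-rate: g' = 0.785, ΔT' = 1.2/(1−0.785) = 5.5814 K.
Change = 5.5814 − 3.0000 = 2.58 K.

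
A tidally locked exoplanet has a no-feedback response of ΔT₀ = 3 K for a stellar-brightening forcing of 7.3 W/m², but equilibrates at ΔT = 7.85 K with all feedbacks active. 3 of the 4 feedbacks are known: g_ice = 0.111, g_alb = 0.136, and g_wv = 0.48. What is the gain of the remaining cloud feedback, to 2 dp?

-0.11

Amplification A = ΔT/ΔT₀ = 7.85/3 = 2.617.
Total gain g = 1 − 1/A = 1 − 1/2.617 = 0.6179.
Known gains sum to 0.111 + 0.136 + 0.48 = 0.727.
g_cld = 0.6179 − 0.727 = -0.11.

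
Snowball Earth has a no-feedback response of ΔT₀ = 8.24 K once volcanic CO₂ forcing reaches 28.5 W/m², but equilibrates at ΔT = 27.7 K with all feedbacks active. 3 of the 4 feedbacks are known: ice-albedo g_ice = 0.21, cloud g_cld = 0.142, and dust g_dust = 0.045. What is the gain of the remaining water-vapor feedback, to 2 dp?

Amplification A = ΔT/ΔT₀ = 27.7/8.24 = 3.362.
Total gain g = 1 − 1/A = 1 − 1/3.362 = 0.7026.
Known gains sum to 0.21 + 0.142 + 0.045 = 0.397.
g_wv = 0.7026 − 0.397 = 0.31.

0.31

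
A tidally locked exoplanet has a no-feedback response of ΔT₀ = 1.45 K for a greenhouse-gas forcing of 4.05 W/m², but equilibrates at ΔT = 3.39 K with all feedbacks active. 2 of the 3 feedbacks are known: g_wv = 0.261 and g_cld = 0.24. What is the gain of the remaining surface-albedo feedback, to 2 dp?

Amplification A = ΔT/ΔT₀ = 3.39/1.45 = 2.338.
Total gain g = 1 − 1/A = 1 − 1/2.338 = 0.5723.
Known gains sum to 0.261 + 0.24 = 0.501.
g_alb = 0.5723 − 0.501 = 0.07.

0.07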